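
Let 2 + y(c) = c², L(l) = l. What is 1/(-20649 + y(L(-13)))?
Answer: -1/20482 ≈ -4.8823e-5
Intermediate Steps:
y(c) = -2 + c²
1/(-20649 + y(L(-13))) = 1/(-20649 + (-2 + (-13)²)) = 1/(-20649 + (-2 + 169)) = 1/(-20649 + 167) = 1/(-20482) = -1/20482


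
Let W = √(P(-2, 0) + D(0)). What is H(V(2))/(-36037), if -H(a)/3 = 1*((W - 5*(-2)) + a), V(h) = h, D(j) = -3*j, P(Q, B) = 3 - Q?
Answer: 36/36037 + 3*√5/36037 ≈ 0.0011851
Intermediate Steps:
W = √5 (W = √((3 - 1*(-2)) - 3*0) = √((3 + 2) + 0) = √(5 + 0) = √5 ≈ 2.2361)
H(a) = -30 - 3*a - 3*√5 (H(a) = -3*((√5 - 5*(-2)) + a) = -3*((√5 + 10) + a) = -3*((10 + √5) + a) = -3*(10 + a + √5) = -30 - 3*a - 3*√5)
H(V(2))/(-36037) = (-30 - 3*2 - 3*√5)/(-36037) = (-30 - 6 - 3*√5)*(-1/36037) = (-36 - 3*√5)*(-1/36037) = 36/36037 + 3*√5/36037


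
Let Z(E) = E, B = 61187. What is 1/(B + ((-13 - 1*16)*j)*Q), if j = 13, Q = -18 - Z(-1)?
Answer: 1/67596 ≈ 1.4794e-5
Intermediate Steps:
Q = -17 (Q = -18 - 1*(-1) = -18 + 1 = -17)
1/(B + ((-13 - 1*16)*j)*Q) = 1/(61187 + ((-13 - 1*16)*13)*(-17)) = 1/(61187 + ((-13 - 16)*13)*(-17)) = 1/(61187 - 29*13*(-17)) = 1/(61187 - 377*(-17)) = 1/(61187 + 6409) = 1/67596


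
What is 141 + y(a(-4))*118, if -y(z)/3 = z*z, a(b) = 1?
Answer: -213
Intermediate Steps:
y(z) = -3*z² (y(z) = -3*z*z = -3*z²)
141 + y(a(-4))*118 = 141 - 3*1²*118 = 141 - 3*1*118 = 141 - 3*118 = 141 - 354 = -213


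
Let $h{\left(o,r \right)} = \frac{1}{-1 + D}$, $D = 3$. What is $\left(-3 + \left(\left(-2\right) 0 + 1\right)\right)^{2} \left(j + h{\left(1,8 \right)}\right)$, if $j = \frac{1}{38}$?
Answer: $\frac{40}{19} \approx 2.1053$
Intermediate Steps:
$h{\left(o,r \right)} = \frac{1}{2}$ ($h{\left(o,r \right)} = \frac{1}{-1 + 3} = \frac{1}{2}$)
$j = \frac{1}{38} \approx 0.026316$
$\left(-3 + \left(\left(-2\right) 0 + 1\right)\right)^{2} \left(j + h{\left(1,8 \right)}\right) = \left(-3 + \left(\left(-2\right) 0 + 1\right)\right)^{2} \left(\frac{1}{38} + \frac{1}{2}\right) = \left(-3 + \left(0 + 1\right)\right)^{2} \cdot \frac{10}{19} = \left(-3 + 1\right)^{2} \cdot \frac{10}{19} = \left(-2\right)^{2} \cdot \frac{10}{19} = 4 \cdot \frac{10}{19} = \frac{40}{19}$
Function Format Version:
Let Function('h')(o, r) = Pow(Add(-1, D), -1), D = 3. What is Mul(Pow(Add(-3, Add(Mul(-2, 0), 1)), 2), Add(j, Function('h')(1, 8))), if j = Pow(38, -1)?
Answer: Rational(40, 19) ≈ 2.1053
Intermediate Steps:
Function('h')(o, r) = Rational(1, 2) (Function('h')(o, r) = Pow(Add(-1, 3), -1) = Pow(2, -1) = Rational(1, 2))
j = Rational(1, 38) ≈ 0.026316
Mul(Pow(Add(-3, Add(Mul(-2, 0), 1)), 2), Add(j, Function('h')(1, 8))) = Mul(Pow(Add(-3, Add(Mul(-2, 0), 1)), 2), Add(Rational(1, 38), Rational(1, 2))) = Mul(Pow(Add(-3, Add(0, 1)), 2), Rational(10, 19)) = Mul(Pow(Add(-3, 1), 2), Rational(10, 19)) = Mul(Pow(-2, 2), Rational(10, 19)) = Mul(4, Rational(10, 19)) = Rational(40, 19)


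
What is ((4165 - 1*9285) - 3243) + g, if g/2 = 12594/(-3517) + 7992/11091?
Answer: -108813026147/13002349 ≈ -8368.7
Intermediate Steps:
g = -74381460/13002349 (g = 2*(12594/(-3517) + 7992/11091) = 2*(12594*(-1/3517) + 7992*(1/11091)) = 2*(-12594/3517 + 2664/3697) = 2*(-37190730/13002349) = -74381460/13002349 ≈ -5.7206)
((4165 - 1*9285) - 3243) + g = ((4165 - 1*9285) - 3243) - 74381460/13002349 = ((4165 - 9285) - 3243) - 74381460/13002349 = (-5120 - 3243) - 74381460/13002349 = -8363 - 74381460/13002349 = -108813026147/13002349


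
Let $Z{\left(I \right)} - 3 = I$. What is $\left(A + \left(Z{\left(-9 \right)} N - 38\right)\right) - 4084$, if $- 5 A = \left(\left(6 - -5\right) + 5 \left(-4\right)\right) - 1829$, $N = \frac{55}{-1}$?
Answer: $- \frac{17122}{5} \approx -3424.4$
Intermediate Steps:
$Z{\left(I \right)} = 3 + I$
$N = -55$ ($N = 55 \left(-1\right) = -55$)
$A = \frac{1838}{5}$ ($A = - \frac{\left(\left(6 - -5\right) + 5 \left(-4\right)\right) - 1829}{5} = - \frac{\left(\left(6 + 5\right) - 20\right) - 1829}{5} = - \frac{\left(11 - 20\right) - 1829}{5} = - \frac{-9 - 1829}{5} = \left(- \frac{1}{5}\right) \left(-1838\right) = \frac{1838}{5} \approx 367.6$)
$\left(A + \left(Z{\left(-9 \right)} N - 38\right)\right) - 4084 = \left(\frac{1838}{5} - \left(38 - \left(3 - 9\right) \left(-55\right)\right)\right) - 4084 = \left(\frac{1838}{5} - -292\right) - 4084 = \left(\frac{1838}{5} + \left(330 - 38\right)\right) - 4084 = \left(\frac{1838}{5} + 292\right) - 4084 = \frac{3298}{5} - 4084 = - \frac{17122}{5}$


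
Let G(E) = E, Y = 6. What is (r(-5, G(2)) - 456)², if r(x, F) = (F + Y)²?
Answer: 153664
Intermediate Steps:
r(x, F) = (6 + F)² (r(x, F) = (F + 6)² = (6 + F)²)
(r(-5, G(2)) - 456)² = ((6 + 2)² - 456)² = (8² - 456)² = (64 - 456)² = (-392)² = 153664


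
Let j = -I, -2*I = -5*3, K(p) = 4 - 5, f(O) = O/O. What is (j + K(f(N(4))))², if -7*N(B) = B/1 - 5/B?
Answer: 289/4 ≈ 72.250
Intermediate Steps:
N(B) = -B/7 + 5/(7*B) (N(B) = -(B/1 - 5/B)/7 = -(B*1 - 5/B)/7 = -(B - 5/B)/7 = -B/7 + 5/(7*B))
f(O) = 1
K(p) = -1
I = 15/2 (I = -(-5)*3/2 = -½*(-15) = 15/2 ≈ 7.5000)
j = -15/2 (j = -1*15/2 = -15/2 ≈ -7.5000)
(j + K(f(N(4))))² = (-15/2 - 1)² = (-17/2)² = 289/4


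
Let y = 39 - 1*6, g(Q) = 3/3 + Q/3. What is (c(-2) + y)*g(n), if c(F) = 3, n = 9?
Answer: 144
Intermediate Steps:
g(Q) = 1 + Q/3 (g(Q) = 3*(⅓) + Q*(⅓) = 1 + Q/3)
y = 33 (y = 39 - 6 = 33)
(c(-2) + y)*g(n) = (3 + 33)*(1 + (⅓)*9) = 36*(1 + 3) = 36*4 = 144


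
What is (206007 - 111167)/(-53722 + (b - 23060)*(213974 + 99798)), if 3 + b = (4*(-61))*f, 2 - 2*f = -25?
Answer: -47420/4135071163 ≈ -1.1468e-5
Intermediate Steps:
f = 27/2 (f = 1 - ½*(-25) = 1 + 25/2 = 27/2 ≈ 13.500)
b = -3297 (b = -3 + (4*(-61))*(27/2) = -3 - 244*27/2 = -3 - 3294 = -3297)
(206007 - 111167)/(-53722 + (b - 23060)*(213974 + 99798)) = (206007 - 111167)/(-53722 + (-3297 - 23060)*(213974 + 99798)) = 94840/(-53722 - 26357*313772) = 94840/(-53722 - 8270088604) = 94840/(-8270142326) = 94840*(-1/8270142326) = -47420/4135071163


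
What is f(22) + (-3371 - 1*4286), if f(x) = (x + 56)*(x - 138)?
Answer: -16705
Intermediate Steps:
f(x) = (-138 + x)*(56 + x) (f(x) = (56 + x)*(-138 + x) = (-138 + x)*(56 + x))
f(22) + (-3371 - 1*4286) = (-7728 + 22² - 82*22) + (-3371 - 1*4286) = (-7728 + 484 - 1804) + (-3371 - 4286) = -9048 - 7657 = -16705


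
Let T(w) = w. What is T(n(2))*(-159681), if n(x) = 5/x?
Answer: -798405/2 ≈ -3.9920e+5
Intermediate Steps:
T(n(2))*(-159681) = (5/2)*(-159681) = -798405/2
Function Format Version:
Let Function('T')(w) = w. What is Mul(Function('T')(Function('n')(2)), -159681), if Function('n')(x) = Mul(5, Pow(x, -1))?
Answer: Rational(-798405, 2) ≈ -3.9920e+5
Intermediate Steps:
Mul(Function('T')(Function('n')(2)), -159681) = Mul(Mul(5, Pow(2, -1)), -159681) = Mul(Mul(5, Rational(1, 2)), -159681) = Mul(Rational(5, 2), -159681) = Rational(-798405, 2)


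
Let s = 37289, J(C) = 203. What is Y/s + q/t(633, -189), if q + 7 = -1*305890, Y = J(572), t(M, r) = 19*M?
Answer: -1629164536/64067829 ≈ -25.429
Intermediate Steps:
Y = 203
q = -305897 (q = -7 - 1*305890 = -7 - 305890 = -305897)
Y/s + q/t(633, -189) = 203/37289 - 305897/(19*633) = 203*(1/37289) - 305897/12027 = 29/5327 - 305897*1/12027 = 29/5327 - 305897/12027 = -1629164536/64067829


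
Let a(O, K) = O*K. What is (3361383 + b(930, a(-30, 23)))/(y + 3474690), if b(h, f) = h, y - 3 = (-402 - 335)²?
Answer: 3362313/4017862 ≈ 0.83684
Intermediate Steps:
a(O, K) = K*O
y = 543172 (y = 3 + (-402 - 335)² = 3 + (-737)² = 3 + 543169 = 543172)
(3361383 + b(930, a(-30, 23)))/(y + 3474690) = (3361383 + 930)/(543172 + 3474690) = 3362313/4017862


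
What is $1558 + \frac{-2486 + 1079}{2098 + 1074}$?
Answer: $\frac{4940569}{3172} \approx 1557.6$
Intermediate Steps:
$1558 + \frac{-2486 + 1079}{2098 + 1074} = 1558 - \frac{1407}{3172} = \frac{4940569}{3172}$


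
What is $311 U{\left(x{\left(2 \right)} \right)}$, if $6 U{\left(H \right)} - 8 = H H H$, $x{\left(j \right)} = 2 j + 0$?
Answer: $3732$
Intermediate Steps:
$x{\left(j \right)} = 2 j$
$U{\left(H \right)} = \frac{4}{3} + \frac{H^{3}}{6}$ ($U{\left(H \right)} = \frac{4}{3} + \frac{H H H}{6} = \frac{4}{3} + \frac{H^{2} H}{6} = \frac{4}{3} + \frac{H^{3}}{6}$)
$311 U{\left(x{\left(2 \right)} \right)} = 311 \left(\frac{4}{3} + \frac{\left(2 \cdot 2\right)^{3}}{6}\right) = 311 \left(\frac{4}{3} + \frac{4^{3}}{6}\right) = 311 \left(\frac{4}{3} + \frac{1}{6} \cdot 64\right) = 311 \left(\frac{4}{3} + \frac{32}{3}\right) = 311 \cdot 12 = 3732$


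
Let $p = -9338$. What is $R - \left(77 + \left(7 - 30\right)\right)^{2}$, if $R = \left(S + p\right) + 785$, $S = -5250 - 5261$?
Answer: $-21980$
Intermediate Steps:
$S = -10511$ ($S = -5250 - 5261 = -10511$)
$R = -19064$ ($R = \left(-10511 - 9338\right) + 785 = -19849 + 785 = -19064$)
$R - \left(77 + \left(7 - 30\right)\right)^{2} = -19064 - \left(77 + \left(7 - 30\right)\right)^{2} = -19064 - \left(77 - 23\right)^{2} = -19064 - 54^{2} = -19064 - 2916 = -21980$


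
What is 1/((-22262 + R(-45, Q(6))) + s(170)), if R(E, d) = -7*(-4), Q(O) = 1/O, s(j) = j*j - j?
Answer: 1/6496 ≈ 0.00015394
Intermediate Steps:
s(j) = j² - j
R(E, d) = 28
1/((-22262 + R(-45, Q(6))) + s(170)) = 1/((-22262 + 28) + 170*(-1 + 170)) = 1/(-22234 + 170*169) = 1/(-22234 + 28730) = 1/6496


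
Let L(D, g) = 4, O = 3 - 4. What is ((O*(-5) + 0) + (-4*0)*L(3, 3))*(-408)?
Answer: -2040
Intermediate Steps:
O = -1
((O*(-5) + 0) + (-4*0)*L(3, 3))*(-408) = ((-1*(-5) + 0) - 4*0*4)*(-408) = ((5 + 0) + 0*4)*(-408) = (5 + 0)*(-408) = 5*(-408) = -2040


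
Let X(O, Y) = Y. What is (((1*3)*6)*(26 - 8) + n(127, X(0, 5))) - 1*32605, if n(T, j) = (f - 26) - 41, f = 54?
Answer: -32294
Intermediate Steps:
n(T, j) = -13 (n(T, j) = (54 - 26) - 41 = 28 - 41 = -13)
(((1*3)*6)*(26 - 8) + n(127, X(0, 5))) - 1*32605 = (((1*3)*6)*(26 - 8) - 13) - 1*32605 = ((3*6)*18 - 13) - 32605 = (18*18 - 13) - 32605 = (324 - 13) - 32605 = 311 - 32605 = -32294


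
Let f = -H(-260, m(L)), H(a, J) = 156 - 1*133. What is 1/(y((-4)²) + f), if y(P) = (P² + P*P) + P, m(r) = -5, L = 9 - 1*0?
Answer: 1/505 ≈ 0.0019802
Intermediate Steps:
L = 9 (L = 9 + 0 = 9)
H(a, J) = 23 (H(a, J) = 156 - 133 = 23)
f = -23 (f = -1*23 = -23)
y(P) = P + 2*P² (y(P) = (P² + P²) + P = 2*P² + P = P + 2*P²)
1/(y((-4)²) + f) = 1/((-4)²*(1 + 2*(-4)²) - 23) = 1/(16*(1 + 2*16) - 23) = 1/(16*(1 + 32) - 23) = 1/(16*33 - 23) = 1/(528 - 23) = 1/505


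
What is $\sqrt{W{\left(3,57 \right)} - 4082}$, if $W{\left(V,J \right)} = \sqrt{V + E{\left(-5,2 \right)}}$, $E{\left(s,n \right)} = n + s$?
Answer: $i \sqrt{4082} \approx 63.891 i$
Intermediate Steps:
$W{\left(V,J \right)} = \sqrt{-3 + V}$ ($W{\left(V,J \right)} = \sqrt{V + \left(2 - 5\right)} = \sqrt{V - 3} = \sqrt{-3 + V}$)
$\sqrt{W{\left(3,57 \right)} - 4082} = \sqrt{\sqrt{-3 + 3} - 4082} = \sqrt{\sqrt{0} - 4082} = \sqrt{0 - 4082} = \sqrt{-4082} = i \sqrt{4082}$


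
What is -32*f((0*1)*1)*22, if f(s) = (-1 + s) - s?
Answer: 704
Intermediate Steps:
f(s) = -1
-32*f((0*1)*1)*22 = -32*(-1)*22 = 32*22 = 704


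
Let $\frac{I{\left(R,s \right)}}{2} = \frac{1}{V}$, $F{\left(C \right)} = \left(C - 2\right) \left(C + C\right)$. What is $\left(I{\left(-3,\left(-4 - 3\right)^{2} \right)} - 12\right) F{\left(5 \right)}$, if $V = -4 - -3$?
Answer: $-420$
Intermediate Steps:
$F{\left(C \right)} = 2 C \left(-2 + C\right)$ ($F{\left(C \right)} = \left(-2 + C\right) 2 C = 2 C \left(-2 + C\right)$)
$V = -1$ ($V = -4 + 3 = -1$)
$I{\left(R,s \right)} = -2$ ($I{\left(R,s \right)} = \frac{2}{-1} = 2 \left(-1\right) = -2$)
$\left(I{\left(-3,\left(-4 - 3\right)^{2} \right)} - 12\right) F{\left(5 \right)} = \left(-2 - 12\right) 2 \cdot 5 \left(-2 + 5\right) = - 14 \cdot 2 \cdot 5 \cdot 3 = \left(-14\right) 30 = -420$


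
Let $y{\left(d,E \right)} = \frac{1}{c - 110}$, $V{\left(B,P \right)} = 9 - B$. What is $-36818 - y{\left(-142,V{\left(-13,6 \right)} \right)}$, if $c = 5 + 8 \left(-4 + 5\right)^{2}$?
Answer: $- \frac{3571345}{97} \approx -36818.0$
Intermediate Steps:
$c = 13$ ($c = 5 + 8 \cdot 1^{2} = 5 + 8 \cdot 1 = 5 + 8 = 13$)
$y{\left(d,E \right)} = - \frac{1}{97}$ ($y{\left(d,E \right)} = \frac{1}{13 - 110} = \frac{1}{-97} = - \frac{1}{97}$)
$-36818 - y{\left(-142,V{\left(-13,6 \right)} \right)} = -36818 - - \frac{1}{97} = -36818 + \frac{1}{97} = - \frac{3571345}{97}$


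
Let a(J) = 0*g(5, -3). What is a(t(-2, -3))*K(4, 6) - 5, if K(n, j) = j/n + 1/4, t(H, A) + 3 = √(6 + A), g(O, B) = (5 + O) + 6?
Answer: -5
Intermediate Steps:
g(O, B) = 11 + O
t(H, A) = -3 + √(6 + A)
K(n, j) = ¼ + j/n (K(n, j) = j/n + 1*(¼) = j/n + ¼ = ¼ + j/n)
a(J) = 0 (a(J) = 0*(11 + 5) = 0*16 = 0)
a(t(-2, -3))*K(4, 6) - 5 = 0*((6 + (¼)*4)/4) - 5 = 0*((6 + 1)/4) - 5 = 0*((¼)*7) - 5 = 0*(7/4) - 5 = 0 - 5 = -5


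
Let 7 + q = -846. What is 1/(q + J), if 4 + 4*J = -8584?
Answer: -1/3000 ≈ -0.00033333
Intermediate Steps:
q = -853 (q = -7 - 846 = -853)
J = -2147 (J = -1 + (¼)*(-8584) = -1 - 2146 = -2147)
1/(q + J) = 1/(-853 - 2147) = 1/(-3000) = -1/3000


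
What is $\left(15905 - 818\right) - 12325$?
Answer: $2762$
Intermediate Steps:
$\left(15905 - 818\right) - 12325 = 15087 - 12325 = 2762$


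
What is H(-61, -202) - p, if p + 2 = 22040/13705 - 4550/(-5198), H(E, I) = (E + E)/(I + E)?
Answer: -36779289/1873574917 ≈ -0.019631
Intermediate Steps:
H(E, I) = 2*E/(E + I) (H(E, I) = (2*E)/(E + I) = 2*E/(E + I))
p = 3444449/7123859 (p = -2 + (22040/13705 - 4550/(-5198)) = -2 + (22040*(1/13705) - 4550*(-1/5198)) = -2 + (4408/2741 + 2275/2599) = -2 + 17692167/7123859 = 3444449/7123859 ≈ 0.48351)
H(-61, -202) - p = 2*(-61)/(-61 - 202) - 1*3444449/7123859 = 2*(-61)/(-263) - 3444449/7123859 = 2*(-61)*(-1/263) - 3444449/7123859 = 122/263 - 3444449/7123859 = -36779289/1873574917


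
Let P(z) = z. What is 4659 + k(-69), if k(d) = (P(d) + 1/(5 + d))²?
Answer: 38593153/4096 ≈ 9422.2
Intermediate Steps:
k(d) = (d + 1/(5 + d))²
4659 + k(-69) = 4659 + (1 + (-69)² + 5*(-69))²/(5 - 69)² = 4659 + (1 + 4761 - 345)²/(-64)² = 4659 + (1/4096)*4417² = 4659 + (1/4096)*19509889 = 4659 + 19509889/4096 = 38593153/4096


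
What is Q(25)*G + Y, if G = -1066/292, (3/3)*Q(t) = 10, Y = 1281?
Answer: 90848/73 ≈ 1244.5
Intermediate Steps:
Q(t) = 10
G = -533/146 (G = -1066*1/292 = -533/146 ≈ -3.6507)
Q(25)*G + Y = 10*(-533/146) + 1281 = -2665/73 + 1281 = 90848/73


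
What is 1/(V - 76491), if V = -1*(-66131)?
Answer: -1/10360 ≈ -9.6525e-5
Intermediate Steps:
V = 66131
1/(V - 76491) = 1/(66131 - 76491) = 1/(-10360) = -1/10360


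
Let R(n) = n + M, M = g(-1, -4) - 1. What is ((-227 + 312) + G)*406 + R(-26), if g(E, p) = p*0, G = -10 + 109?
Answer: 74677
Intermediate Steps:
G = 99
g(E, p) = 0
M = -1 (M = 0 - 1 = -1)
R(n) = -1 + n (R(n) = n - 1 = -1 + n)
((-227 + 312) + G)*406 + R(-26) = ((-227 + 312) + 99)*406 + (-1 - 26) = (85 + 99)*406 - 27 = 184*406 - 27 = 74704 - 27 = 74677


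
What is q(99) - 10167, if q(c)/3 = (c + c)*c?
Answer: 48639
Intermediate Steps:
q(c) = 6*c**2 (q(c) = 3*((c + c)*c) = 3*((2*c)*c) = 3*(2*c**2) = 6*c**2)
q(99) - 10167 = 6*99**2 - 10167 = 6*9801 - 10167 = 58806 - 10167 = 48639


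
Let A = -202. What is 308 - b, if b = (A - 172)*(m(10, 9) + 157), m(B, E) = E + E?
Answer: 65758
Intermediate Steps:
m(B, E) = 2*E
b = -65450 (b = (-202 - 172)*(2*9 + 157) = -374*(18 + 157) = -374*175 = -65450)
308 - b = 308 - 1*(-65450) = 308 + 65450 = 65758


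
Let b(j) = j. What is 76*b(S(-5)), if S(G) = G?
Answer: -380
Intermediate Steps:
76*b(S(-5)) = 76*(-5) = -380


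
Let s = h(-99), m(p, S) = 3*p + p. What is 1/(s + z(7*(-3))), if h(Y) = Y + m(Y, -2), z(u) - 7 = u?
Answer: -1/509 ≈ -0.0019646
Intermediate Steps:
m(p, S) = 4*p
z(u) = 7 + u
h(Y) = 5*Y (h(Y) = Y + 4*Y = 5*Y)
s = -495 (s = 5*(-99) = -495)
1/(s + z(7*(-3))) = 1/(-495 + (7 + 7*(-3))) = 1/(-495 + (7 - 21)) = 1/(-495 - 14) = 1/(-509) = -1/509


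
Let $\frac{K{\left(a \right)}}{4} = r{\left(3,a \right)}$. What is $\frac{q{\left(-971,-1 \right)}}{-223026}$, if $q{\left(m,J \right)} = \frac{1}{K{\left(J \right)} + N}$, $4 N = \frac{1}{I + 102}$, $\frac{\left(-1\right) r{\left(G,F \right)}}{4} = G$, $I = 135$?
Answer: $\frac{158}{1691392013} \approx 9.3414 \cdot 10^{-8}$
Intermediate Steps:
$r{\left(G,F \right)} = - 4 G$
$K{\left(a \right)} = -48$ ($K{\left(a \right)} = 4 \left(\left(-4\right) 3\right) = 4 \left(-12\right) = -48$)
$N = \frac{1}{948}$ ($N = \frac{1}{4 \left(135 + 102\right)} = \frac{1}{4 \cdot 237} = \frac{1}{4} \cdot \frac{1}{237} = \frac{1}{948} \approx 0.0010549$)
$q{\left(m,J \right)} = - \frac{948}{45503}$ ($q{\left(m,J \right)} = \frac{1}{-48 + \frac{1}{948}} = \frac{1}{- \frac{45503}{948}} = - \frac{948}{45503}$)
$\frac{q{\left(-971,-1 \right)}}{-223026} = - \frac{948}{45503 \left(-223026\right)} = \left(- \frac{948}{45503}\right) \left(- \frac{1}{223026}\right) = \frac{158}{1691392013}$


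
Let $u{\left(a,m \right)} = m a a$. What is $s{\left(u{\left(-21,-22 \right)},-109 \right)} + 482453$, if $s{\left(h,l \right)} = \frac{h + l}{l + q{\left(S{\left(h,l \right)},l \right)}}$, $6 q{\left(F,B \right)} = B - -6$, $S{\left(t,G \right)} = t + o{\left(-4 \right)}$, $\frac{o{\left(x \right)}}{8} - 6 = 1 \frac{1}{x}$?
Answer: $\frac{365275787}{757} \approx 4.8253 \cdot 10^{5}$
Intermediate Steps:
$o{\left(x \right)} = 48 + \frac{8}{x}$ ($o{\left(x \right)} = 48 + 8 \cdot 1 \frac{1}{x} = 48 + \frac{8}{x}$)
$S{\left(t,G \right)} = 46 + t$ ($S{\left(t,G \right)} = t + \left(48 + \frac{8}{-4}\right) = t + \left(48 + 8 \left(- \frac{1}{4}\right)\right) = t + \left(48 - 2\right) = t + 46 = 46 + t$)
$q{\left(F,B \right)} = 1 + \frac{B}{6}$ ($q{\left(F,B \right)} = \frac{B - -6}{6} = \frac{B + 6}{6} = \frac{6 + B}{6} = 1 + \frac{B}{6}$)
$u{\left(a,m \right)} = m a^{2}$ ($u{\left(a,m \right)} = a m a = m a^{2}$)
$s{\left(h,l \right)} = \frac{h + l}{1 + \frac{7 l}{6}}$ ($s{\left(h,l \right)} = \frac{h + l}{l + \left(1 + \frac{l}{6}\right)} = \frac{h + l}{1 + \frac{7 l}{6}}$)
$s{\left(u{\left(-21,-22 \right)},-109 \right)} + 482453 = \frac{6 \left(- 22 \left(-21\right)^{2} - 109\right)}{6 + 7 \left(-109\right)} + 482453 = \frac{6 \left(\left(-22\right) 441 - 109\right)}{6 - 763} + 482453 = \frac{6 \left(-9702 - 109\right)}{-757} + 482453 = 6 \left(- \frac{1}{757}\right) \left(-9811\right) + 482453 = \frac{58866}{757} + 482453 = \frac{365275787}{757}$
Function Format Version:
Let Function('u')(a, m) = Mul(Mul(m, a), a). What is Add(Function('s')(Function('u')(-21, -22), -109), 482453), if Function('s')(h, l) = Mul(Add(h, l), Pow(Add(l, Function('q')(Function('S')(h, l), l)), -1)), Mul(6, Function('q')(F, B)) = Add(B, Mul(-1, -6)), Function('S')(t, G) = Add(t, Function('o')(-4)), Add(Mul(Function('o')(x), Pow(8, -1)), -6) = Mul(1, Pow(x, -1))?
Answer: Rational(365275787, 757) ≈ 4.8253e+5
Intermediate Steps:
Function('o')(x) = Add(48, Mul(8, Pow(x, -1))) (Function('o')(x) = Add(48, Mul(8, Mul(1, Pow(x, -1)))) = Add(48, Mul(8, Pow(x, -1))))
Function('S')(t, G) = Add(46, t) (Function('S')(t, G) = Add(t, Add(48, Mul(8, Pow(-4, -1)))) = Add(t, Add(48, Mul(8, Rational(-1, 4)))) = Add(t, Add(48, -2)) = Add(t, 46) = Add(46, t))
Function('q')(F, B) = Add(1, Mul(Rational(1, 6), B)) (Function('q')(F, B) = Mul(Rational(1, 6), Add(B, Mul(-1, -6))) = Mul(Rational(1, 6), Add(B, 6)) = Mul(Rational(1, 6), Add(6, B)) = Add(1, Mul(Rational(1, 6), B)))
Function('u')(a, m) = Mul(m, Pow(a, 2)) (Function('u')(a, m) = Mul(Mul(a, m), a) = Mul(m, Pow(a, 2)))
Function('s')(h, l) = Mul(Pow(Add(1, Mul(Rational(7, 6), l)), -1), Add(h, l)) (Function('s')(h, l) = Mul(Add(h, l), Pow(Add(l, Add(1, Mul(Rational(1, 6), l))), -1)) = Mul(Add(h, l), Pow(Add(1, Mul(Rational(7, 6), l)), -1)) = Mul(Pow(Add(1, Mul(Rational(7, 6), l)), -1), Add(h, l)))
Add(Function('s')(Function('u')(-21, -22), -109), 482453) = Add(Mul(6, Pow(Add(6, Mul(7, -109)), -1), Add(Mul(-22, Pow(-21, 2)), -109)), 482453) = Add(Mul(6, Pow(Add(6, -763), -1), Add(Mul(-22, 441), -109)), 482453) = Add(Mul(6, Pow(-757, -1), Add(-9702, -109)), 482453) = Add(Mul(6, Rational(-1, 757), -9811), 482453) = Add(Rational(58866, 757), 482453) = Rational(365275787, 757)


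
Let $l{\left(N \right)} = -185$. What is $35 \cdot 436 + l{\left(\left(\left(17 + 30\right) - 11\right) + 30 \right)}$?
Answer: $15075$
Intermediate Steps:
$35 \cdot 436 + l{\left(\left(\left(17 + 30\right) - 11\right) + 30 \right)} = 35 \cdot 436 - 185 = 15260 - 185 = 15075$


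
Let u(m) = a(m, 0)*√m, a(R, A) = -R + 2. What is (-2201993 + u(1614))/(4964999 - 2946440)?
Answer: -2201993/2018559 - 1612*√1614/2018559 ≈ -1.1230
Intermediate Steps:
a(R, A) = 2 - R
u(m) = √m*(2 - m) (u(m) = (2 - m)*√m = √m*(2 - m))
(-2201993 + u(1614))/(4964999 - 2946440) = (-2201993 + √1614*(2 - 1*1614))/(4964999 - 2946440) = (-2201993 + √1614*(2 - 1614))/2018559 = (-2201993 + √1614*(-1612))*(1/2018559) = (-2201993 - 1612*√1614)*(1/2018559) = -2201993/2018559 - 1612*√1614/2018559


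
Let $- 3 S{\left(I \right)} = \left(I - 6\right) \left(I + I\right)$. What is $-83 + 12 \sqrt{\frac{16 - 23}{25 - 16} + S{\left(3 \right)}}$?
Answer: $-83 + 4 \sqrt{47} \approx -55.577$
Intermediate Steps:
$S{\left(I \right)} = - \frac{2 I \left(-6 + I\right)}{3}$ ($S{\left(I \right)} = - \frac{\left(I - 6\right) \left(I + I\right)}{3} = - \frac{\left(-6 + I\right) 2 I}{3} = - \frac{2 I \left(-6 + I\right)}{3}$)
$-83 + 12 \sqrt{\frac{16 - 23}{25 - 16} + S{\left(3 \right)}} = -83 + 12 \sqrt{\frac{16 - 23}{25 - 16} + \frac{2}{3} \cdot 3 \left(6 - 3\right)} = -83 + 12 \sqrt{- \frac{7}{9} + \frac{2}{3} \cdot 3 \left(6 - 3\right)} = -83 + 12 \sqrt{\left(-7\right) \frac{1}{9} + \frac{2}{3} \cdot 3 \cdot 3} = -83 + 12 \sqrt{- \frac{7}{9} + 6} = -83 + 12 \sqrt{\frac{47}{9}} = -83 + 12 \frac{\sqrt{47}}{3} = -83 + 4 \sqrt{47}$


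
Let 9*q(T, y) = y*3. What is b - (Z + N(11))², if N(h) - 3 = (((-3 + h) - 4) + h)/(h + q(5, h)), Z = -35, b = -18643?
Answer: -37950617/1936 ≈ -19603.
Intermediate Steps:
q(T, y) = y/3 (q(T, y) = (y*3)/9 = (3*y)/9 = y/3)
N(h) = 3 + 3*(-7 + 2*h)/(4*h) (N(h) = 3 + (((-3 + h) - 4) + h)/(h + h/3) = 3 + ((-7 + h) + h)/((4*h/3)) = 3 + (-7 + 2*h)*(3/(4*h)) = 3 + 3*(-7 + 2*h)/(4*h))
b - (Z + N(11))² = -18643 - (-35 + (¾)*(-7 + 6*11)/11)² = -18643 - (-35 + (¾)*(1/11)*(-7 + 66))² = -18643 - (-35 + (¾)*(1/11)*59)² = -18643 - (-35 + 177/44)² = -18643 - (-1363/44)² = -18643 - 1*1857769/1936 = -18643 - 1857769/1936 = -37950617/1936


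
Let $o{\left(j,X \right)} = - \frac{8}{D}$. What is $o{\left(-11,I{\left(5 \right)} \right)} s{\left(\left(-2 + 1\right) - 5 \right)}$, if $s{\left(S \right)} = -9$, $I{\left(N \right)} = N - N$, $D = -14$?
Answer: $- \frac{36}{7} \approx -5.1429$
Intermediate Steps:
$I{\left(N \right)} = 0$
$o{\left(j,X \right)} = \frac{4}{7}$ ($o{\left(j,X \right)} = - \frac{8}{-14} = \left(-8\right) \left(- \frac{1}{14}\right) = \frac{4}{7}$)
$o{\left(-11,I{\left(5 \right)} \right)} s{\left(\left(-2 + 1\right) - 5 \right)} = \frac{4}{7} \left(-9\right) = - \frac{36}{7}$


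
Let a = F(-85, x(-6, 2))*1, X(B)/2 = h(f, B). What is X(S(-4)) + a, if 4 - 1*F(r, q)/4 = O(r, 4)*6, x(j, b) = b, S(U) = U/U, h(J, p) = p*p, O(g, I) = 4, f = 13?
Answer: -78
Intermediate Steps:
h(J, p) = p**2
S(U) = 1
X(B) = 2*B**2
F(r, q) = -80 (F(r, q) = 16 - 16*6 = 16 - 4*24 = 16 - 96 = -80)
a = -80 (a = -80*1 = -80)
X(S(-4)) + a = 2*1**2 - 80 = 2*1 - 80 = 2 - 80 = -78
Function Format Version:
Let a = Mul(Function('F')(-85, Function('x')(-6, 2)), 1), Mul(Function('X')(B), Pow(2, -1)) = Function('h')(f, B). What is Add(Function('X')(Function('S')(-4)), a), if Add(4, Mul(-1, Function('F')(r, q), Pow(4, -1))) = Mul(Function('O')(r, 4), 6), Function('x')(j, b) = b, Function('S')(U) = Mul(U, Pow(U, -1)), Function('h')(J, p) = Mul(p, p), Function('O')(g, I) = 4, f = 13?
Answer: -78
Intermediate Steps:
Function('h')(J, p) = Pow(p, 2)
Function('S')(U) = 1
Function('X')(B) = Mul(2, Pow(B, 2))
Function('F')(r, q) = -80 (Function('F')(r, q) = Add(16, Mul(-4, Mul(4, 6))) = Add(16, Mul(-4, 24)) = Add(16, -96) = -80)
a = -80 (a = Mul(-80, 1) = -80)
Add(Function('X')(Function('S')(-4)), a) = Add(Mul(2, Pow(1, 2)), -80) = Add(Mul(2, 1), -80) = Add(2, -80) = -78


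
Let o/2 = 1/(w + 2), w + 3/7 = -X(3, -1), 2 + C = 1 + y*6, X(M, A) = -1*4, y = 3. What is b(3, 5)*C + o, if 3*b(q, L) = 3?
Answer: 677/39 ≈ 17.359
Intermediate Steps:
b(q, L) = 1 (b(q, L) = (⅓)*3 = 1)
X(M, A) = -4
C = 17 (C = -2 + (1 + 3*6) = -2 + (1 + 18) = -2 + 19 = 17)
w = 25/7 (w = -3/7 - 1*(-4) = -3/7 + 4 = 25/7 ≈ 3.5714)
o = 14/39 (o = 2/(25/7 + 2) = 2/(39/7) = 2*(7/39) = 14/39 ≈ 0.35897)
b(3, 5)*C + o = 1*17 + 14/39 = 17 + 14/39 = 677/39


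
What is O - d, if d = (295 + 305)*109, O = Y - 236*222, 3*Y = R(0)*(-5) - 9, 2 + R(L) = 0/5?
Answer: -353375/3 ≈ -1.1779e+5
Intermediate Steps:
R(L) = -2 (R(L) = -2 + 0/5 = -2 + 0*(⅕) = -2 + 0 = -2)
Y = ⅓ (Y = (-2*(-5) - 9)/3 = (10 - 9)/3 = (⅓)*1 = ⅓ ≈ 0.33333)
O = -157175/3 (O = ⅓ - 236*222 = ⅓ - 52392 = -157175/3 ≈ -52392.)
d = 65400 (d = 600*109 = 65400)
O - d = -157175/3 - 1*65400 = -157175/3 - 65400 = -353375/3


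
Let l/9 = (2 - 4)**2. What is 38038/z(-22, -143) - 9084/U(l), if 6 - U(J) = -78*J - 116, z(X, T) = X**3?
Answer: -4731313/709060 ≈ -6.6727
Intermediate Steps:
l = 36 (l = 9*(2 - 4)**2 = 9*(-2)**2 = 9*4 = 36)
U(J) = 122 + 78*J (U(J) = 6 - (-78*J - 116) = 6 - (-116 - 78*J) = 6 + (116 + 78*J) = 122 + 78*J)
38038/z(-22, -143) - 9084/U(l) = 38038/((-22)**3) - 9084/(122 + 78*36) = 38038/(-10648) - 9084/(122 + 2808) = 38038*(-1/10648) - 9084/2930 = -1729/484 - 9084*1/2930 = -1729/484 - 4542/1465 = -4731313/709060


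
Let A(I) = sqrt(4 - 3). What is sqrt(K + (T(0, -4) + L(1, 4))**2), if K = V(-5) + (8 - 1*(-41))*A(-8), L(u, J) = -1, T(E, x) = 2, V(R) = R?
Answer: 3*sqrt(5) ≈ 6.7082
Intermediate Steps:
A(I) = 1 (A(I) = sqrt(1) = 1)
K = 44 (K = -5 + (8 - 1*(-41))*1 = -5 + (8 + 41)*1 = -5 + 49*1 = -5 + 49 = 44)
sqrt(K + (T(0, -4) + L(1, 4))**2) = sqrt(44 + (2 - 1)**2) = sqrt(44 + 1**2) = sqrt(44 + 1) = sqrt(45) = 3*sqrt(5)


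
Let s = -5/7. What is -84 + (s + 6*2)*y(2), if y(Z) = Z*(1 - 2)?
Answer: -746/7 ≈ -106.57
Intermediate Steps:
s = -5/7 (s = -5*1/7 = -5/7 ≈ -0.71429)
y(Z) = -Z (y(Z) = Z*(-1) = -Z)
-84 + (s + 6*2)*y(2) = -84 + (-5/7 + 6*2)*(-1*2) = -84 + (-5/7 + 12)*(-2) = -84 + (79/7)*(-2) = -84 - 158/7 = -746/7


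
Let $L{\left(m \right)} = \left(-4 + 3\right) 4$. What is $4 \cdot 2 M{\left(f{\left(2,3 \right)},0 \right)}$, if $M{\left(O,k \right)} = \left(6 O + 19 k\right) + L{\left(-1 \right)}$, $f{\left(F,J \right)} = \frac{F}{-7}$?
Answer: $- \frac{320}{7} \approx -45.714$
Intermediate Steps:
$f{\left(F,J \right)} = - \frac{F}{7}$ ($f{\left(F,J \right)} = F \left(- \frac{1}{7}\right) = - \frac{F}{7}$)
$L{\left(m \right)} = -4$ ($L{\left(m \right)} = \left(-1\right) 4 = -4$)
$M{\left(O,k \right)} = -4 + 6 O + 19 k$ ($M{\left(O,k \right)} = \left(6 O + 19 k\right) - 4 = -4 + 6 O + 19 k$)
$4 \cdot 2 M{\left(f{\left(2,3 \right)},0 \right)} = 4 \cdot 2 \left(-4 + 6 \left(\left(- \frac{1}{7}\right) 2\right) + 19 \cdot 0\right) = 8 \left(-4 + 6 \left(- \frac{2}{7}\right) + 0\right) = 8 \left(-4 - \frac{12}{7} + 0\right) = 8 \left(- \frac{40}{7}\right) = - \frac{320}{7}$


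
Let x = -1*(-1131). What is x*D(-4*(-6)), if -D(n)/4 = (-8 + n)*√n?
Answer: -144768*√6 ≈ -3.5461e+5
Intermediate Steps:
x = 1131
D(n) = -4*√n*(-8 + n) (D(n) = -4*(-8 + n)*√n = -4*√n*(-8 + n))
x*D(-4*(-6)) = 1131*(4*√(-4*(-6))*(8 - (-4)*(-6))) = 1131*(4*√24*(8 - 1*24)) = 1131*(4*(2*√6)*(8 - 24)) = 1131*(4*(2*√6)*(-16)) = 1131*(-128*√6) = -144768*√6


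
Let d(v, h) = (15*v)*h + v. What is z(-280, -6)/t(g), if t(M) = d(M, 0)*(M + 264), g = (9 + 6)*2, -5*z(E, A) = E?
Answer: 2/315 ≈ 0.0063492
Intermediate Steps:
z(E, A) = -E/5
g = 30 (g = 15*2 = 30)
d(v, h) = v + 15*h*v (d(v, h) = 15*h*v + v = v + 15*h*v)
t(M) = M*(264 + M) (t(M) = (M*(1 + 15*0))*(M + 264) = (M*(1 + 0))*(264 + M) = (M*1)*(264 + M) = M*(264 + M))
z(-280, -6)/t(g) = (-⅕*(-280))/((30*(264 + 30))) = 56/((30*294)) = 56/8820 = 56*(1/8820) = 2/315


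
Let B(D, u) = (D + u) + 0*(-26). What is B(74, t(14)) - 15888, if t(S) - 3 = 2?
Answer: -15809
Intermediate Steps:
t(S) = 5 (t(S) = 3 + 2 = 5)
B(D, u) = D + u (B(D, u) = (D + u) + 0 = D + u)
B(74, t(14)) - 15888 = (74 + 5) - 15888 = 79 - 15888 = -15809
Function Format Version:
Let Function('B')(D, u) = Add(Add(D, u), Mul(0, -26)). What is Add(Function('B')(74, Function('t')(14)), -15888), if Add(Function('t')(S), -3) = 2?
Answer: -15809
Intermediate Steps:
Function('t')(S) = 5 (Function('t')(S) = Add(3, 2) = 5)
Function('B')(D, u) = Add(D, u) (Function('B')(D, u) = Add(Add(D, u), 0) = Add(D, u))
Add(Function('B')(74, Function('t')(14)), -15888) = Add(Add(74, 5), -15888) = Add(79, -15888) = -15809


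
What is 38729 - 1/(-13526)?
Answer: 523848455/13526 ≈ 38729.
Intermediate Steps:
38729 - 1/(-13526) = 38729 - 1*(-1/13526) = 38729 + 1/13526 = 523848455/13526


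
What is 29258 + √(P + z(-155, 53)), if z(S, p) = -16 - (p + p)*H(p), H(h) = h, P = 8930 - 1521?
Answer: 29258 + 5*√71 ≈ 29300.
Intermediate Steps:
P = 7409
z(S, p) = -16 - 2*p² (z(S, p) = -16 - (p + p)*p = -16 - 2*p*p = -16 - 2*p²)
29258 + √(P + z(-155, 53)) = 29258 + √(7409 + (-16 - 2*53²)) = 29258 + √(7409 + (-16 - 2*2809)) = 29258 + √(7409 + (-16 - 5618)) = 29258 + √(7409 - 5634) = 29258 + √1775 = 29258 + 5*√71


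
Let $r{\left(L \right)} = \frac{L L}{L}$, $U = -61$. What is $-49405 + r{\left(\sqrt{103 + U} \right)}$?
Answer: $-49405 + \sqrt{42} \approx -49399.0$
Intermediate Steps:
$r{\left(L \right)} = L$ ($r{\left(L \right)} = \frac{L^{2}}{L} = L$)
$-49405 + r{\left(\sqrt{103 + U} \right)} = -49405 + \sqrt{103 - 61} = -49405 + \sqrt{42}$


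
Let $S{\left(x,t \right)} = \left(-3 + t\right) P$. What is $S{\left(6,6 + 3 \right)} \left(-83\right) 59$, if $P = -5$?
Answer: $146910$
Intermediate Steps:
$S{\left(x,t \right)} = 15 - 5 t$ ($S{\left(x,t \right)} = \left(-3 + t\right) \left(-5\right) = 15 - 5 t$)
$S{\left(6,6 + 3 \right)} \left(-83\right) 59 = \left(15 - 5 \left(6 + 3\right)\right) \left(-83\right) 59 = \left(15 - 45\right) \left(-83\right) 59 = \left(-30\right) \left(-83\right) 59 = 2490 \cdot 59 = 146910$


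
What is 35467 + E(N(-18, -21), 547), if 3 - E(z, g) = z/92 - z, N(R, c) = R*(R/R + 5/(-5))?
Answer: 35470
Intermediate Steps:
N(R, c) = 0 (N(R, c) = R*(1 + 5*(-⅕)) = R*(1 - 1) = R*0 = 0)
E(z, g) = 3 + 91*z/92 (E(z, g) = 3 - (z/92 - z) = 3 - (-91)*z/92 = 3 + 91*z/92)
35467 + E(N(-18, -21), 547) = 35467 + (3 + (91/92)*0) = 35467 + (3 + 0) = 35467 + 3 = 35470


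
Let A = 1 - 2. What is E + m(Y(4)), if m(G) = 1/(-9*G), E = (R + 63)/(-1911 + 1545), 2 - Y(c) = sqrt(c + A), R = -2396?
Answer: 6755/1098 - sqrt(3)/9 ≈ 5.9596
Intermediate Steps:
A = -1
Y(c) = 2 - sqrt(-1 + c) (Y(c) = 2 - sqrt(c - 1) = 2 - sqrt(-1 + c))
E = 2333/366 (E = (-2396 + 63)/(-1911 + 1545) = -2333/(-366) = -2333*(-1/366) = 2333/366 ≈ 6.3743)
m(G) = -1/(9*G)
E + m(Y(4)) = 2333/366 - 1/(9*(2 - sqrt(-1 + 4))) = 2333/366 - 1/(9*(2 - sqrt(3)))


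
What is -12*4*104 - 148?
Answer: -5140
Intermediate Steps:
-12*4*104 - 148 = -48*104 - 148 = -4992 - 148 = -5140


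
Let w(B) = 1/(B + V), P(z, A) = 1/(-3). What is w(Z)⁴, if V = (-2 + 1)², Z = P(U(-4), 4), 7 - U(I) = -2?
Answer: 81/16 ≈ 5.0625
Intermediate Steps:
U(I) = 9 (U(I) = 7 - 1*(-2) = 7 + 2 = 9)
P(z, A) = -⅓
Z = -⅓ ≈ -0.33333
V = 1 (V = (-1)² = 1)
w(B) = 1/(1 + B) (w(B) = 1/(B + 1) = 1/(1 + B))
w(Z)⁴ = (1/(1 - ⅓))⁴ = (1/(⅔))⁴ = (3/2)⁴ = 81/16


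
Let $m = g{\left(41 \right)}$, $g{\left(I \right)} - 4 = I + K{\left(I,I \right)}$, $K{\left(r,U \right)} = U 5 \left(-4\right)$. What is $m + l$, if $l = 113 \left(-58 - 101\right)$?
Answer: $-18742$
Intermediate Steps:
$K{\left(r,U \right)} = - 20 U$ ($K{\left(r,U \right)} = 5 U \left(-4\right) = - 20 U$)
$g{\left(I \right)} = 4 - 19 I$ ($g{\left(I \right)} = 4 + \left(I - 20 I\right) = 4 - 19 I$)
$m = -775$ ($m = 4 - 779 = -775$)
$l = -17967$ ($l = 113 \left(-159\right) = -17967$)
$m + l = -775 - 17967 = -18742$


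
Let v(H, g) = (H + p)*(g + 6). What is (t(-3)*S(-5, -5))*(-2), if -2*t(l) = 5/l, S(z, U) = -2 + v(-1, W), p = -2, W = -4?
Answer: 40/3 ≈ 13.333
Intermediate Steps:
v(H, g) = (-2 + H)*(6 + g) (v(H, g) = (H - 2)*(g + 6) = (-2 + H)*(6 + g))
S(z, U) = -8 (S(z, U) = -2 + (-12 - 2*(-4) + 6*(-1) - 1*(-4)) = -2 + (-12 + 8 - 6 + 4) = -2 - 6 = -8)
t(l) = -5/(2*l)
(t(-3)*S(-5, -5))*(-2) = (-5/2/(-3)*(-8))*(-2) = (-5/2*(-⅓)*(-8))*(-2) = ((⅚)*(-8))*(-2) = -20/3*(-2) = 40/3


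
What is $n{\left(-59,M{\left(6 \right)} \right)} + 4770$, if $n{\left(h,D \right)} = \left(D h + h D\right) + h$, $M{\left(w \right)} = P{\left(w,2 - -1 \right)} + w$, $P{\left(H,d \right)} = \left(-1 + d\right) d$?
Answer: $3295$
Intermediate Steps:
$P{\left(H,d \right)} = d \left(-1 + d\right)$
$M{\left(w \right)} = 6 + w$ ($M{\left(w \right)} = \left(2 - -1\right) \left(-1 + \left(2 - -1\right)\right) + w = \left(2 + 1\right) \left(-1 + \left(2 + 1\right)\right) + w = 3 \left(-1 + 3\right) + w = 3 \cdot 2 + w = 6 + w$)
$n{\left(h,D \right)} = h + 2 D h$ ($n{\left(h,D \right)} = \left(D h + D h\right) + h = 2 D h + h = h + 2 D h$)
$n{\left(-59,M{\left(6 \right)} \right)} + 4770 = - 59 \left(1 + 2 \left(6 + 6\right)\right) + 4770 = - 59 \left(1 + 2 \cdot 12\right) + 4770 = - 59 \left(1 + 24\right) + 4770 = \left(-59\right) 25 + 4770 = -1475 + 4770 = 3295$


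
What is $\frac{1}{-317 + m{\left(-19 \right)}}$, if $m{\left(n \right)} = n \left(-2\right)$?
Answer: $- \frac{1}{279} \approx -0.0035842$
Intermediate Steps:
$m{\left(n \right)} = - 2 n$
$\frac{1}{-317 + m{\left(-19 \right)}} = \frac{1}{-317 - -38} = \frac{1}{-317 + 38} = \frac{1}{-279} = - \frac{1}{279}$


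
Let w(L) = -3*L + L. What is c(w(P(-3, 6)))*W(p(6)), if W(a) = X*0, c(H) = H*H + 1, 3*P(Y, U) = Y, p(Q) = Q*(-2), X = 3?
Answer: 0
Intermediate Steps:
p(Q) = -2*Q
P(Y, U) = Y/3
w(L) = -2*L
c(H) = 1 + H² (c(H) = H² + 1 = 1 + H²)
W(a) = 0 (W(a) = 3*0 = 0)
c(w(P(-3, 6)))*W(p(6)) = (1 + (-2*(-3)/3)²)*0 = (1 + (-2*(-1))²)*0 = (1 + 2²)*0 = (1 + 4)*0 = 5*0 = 0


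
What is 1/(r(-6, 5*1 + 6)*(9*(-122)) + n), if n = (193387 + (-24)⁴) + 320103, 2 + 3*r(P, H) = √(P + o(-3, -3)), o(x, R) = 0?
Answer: 422999/357856709870 + 183*I*√6/357856709870 ≈ 1.182e-6 + 1.2526e-9*I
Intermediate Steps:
r(P, H) = -⅔ + √P/3 (r(P, H) = -⅔ + √(P + 0)/3 = -⅔ + √P/3)
n = 845266 (n = (193387 + 331776) + 320103 = 525163 + 320103 = 845266)
1/(r(-6, 5*1 + 6)*(9*(-122)) + n) = 1/((-⅔ + √(-6)/3)*(9*(-122)) + 845266) = 1/((-⅔ + (I*√6)/3)*(-1098) + 845266) = 1/((-⅔ + I*√6/3)*(-1098) + 845266) = 1/((732 - 366*I*√6) + 845266) = 1/(845998 - 366*I*√6)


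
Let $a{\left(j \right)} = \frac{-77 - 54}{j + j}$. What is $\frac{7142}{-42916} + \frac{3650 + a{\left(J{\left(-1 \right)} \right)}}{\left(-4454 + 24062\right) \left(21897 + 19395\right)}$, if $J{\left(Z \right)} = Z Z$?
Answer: $- \frac{2891195860855}{17373545575488} \approx -0.16641$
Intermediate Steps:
$J{\left(Z \right)} = Z^{2}$
$a{\left(j \right)} = - \frac{131}{2 j}$
$\frac{7142}{-42916} + \frac{3650 + a{\left(J{\left(-1 \right)} \right)}}{\left(-4454 + 24062\right) \left(21897 + 19395\right)} = \frac{7142}{-42916} + \frac{3650 - \frac{131}{2 \left(-1\right)^{2}}}{\left(-4454 + 24062\right) \left(21897 + 19395\right)} = 7142 \left(- \frac{1}{42916}\right) + \frac{3650 - \frac{131}{2 \cdot 1}}{19608 \cdot 41292} = - \frac{3571}{21458} + \frac{3650 - \frac{131}{2}}{809653536} = - \frac{3571}{21458} + \left(3650 - \frac{131}{2}\right) \frac{1}{809653536} = - \frac{3571}{21458} + \frac{7169}{2} \cdot \frac{1}{809653536} = - \frac{3571}{21458} + \frac{7169}{1619307072} = - \frac{2891195860855}{17373545575488}$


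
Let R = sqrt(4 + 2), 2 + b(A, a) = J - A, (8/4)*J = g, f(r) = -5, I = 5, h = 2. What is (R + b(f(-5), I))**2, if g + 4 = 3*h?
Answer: (4 + sqrt(6))**2 ≈ 41.596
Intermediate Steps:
g = 2 (g = -4 + 3*2 = -4 + 6 = 2)
J = 1 (J = (1/2)*2 = 1)
b(A, a) = -1 - A (b(A, a) = -2 + (1 - A) = -1 - A)
R = sqrt(6) ≈ 2.4495
(R + b(f(-5), I))**2 = (sqrt(6) + (-1 - 1*(-5)))**2 = (sqrt(6) + (-1 + 5))**2 = (sqrt(6) + 4)**2 = (4 + sqrt(6))**2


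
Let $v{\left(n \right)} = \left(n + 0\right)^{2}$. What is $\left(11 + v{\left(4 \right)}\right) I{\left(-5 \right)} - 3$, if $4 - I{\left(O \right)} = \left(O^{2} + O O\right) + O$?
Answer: $-1110$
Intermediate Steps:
$v{\left(n \right)} = n^{2}$
$I{\left(O \right)} = 4 - O - 2 O^{2}$ ($I{\left(O \right)} = 4 - \left(\left(O^{2} + O O\right) + O\right) = 4 - \left(\left(O^{2} + O^{2}\right) + O\right) = 4 - \left(2 O^{2} + O\right) = 4 - \left(O + 2 O^{2}\right) = 4 - O - 2 O^{2}$)
$\left(11 + v{\left(4 \right)}\right) I{\left(-5 \right)} - 3 = \left(11 + 4^{2}\right) \left(4 - -5 - 2 \left(-5\right)^{2}\right) - 3 = \left(11 + 16\right) \left(4 + 5 - 50\right) - 3 = 27 \left(4 + 5 - 50\right) - 3 = 27 \left(-41\right) - 3 = -1107 - 3 = -1110$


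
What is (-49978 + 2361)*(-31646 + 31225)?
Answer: 20046757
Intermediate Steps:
(-49978 + 2361)*(-31646 + 31225) = -47617*(-421) = 20046757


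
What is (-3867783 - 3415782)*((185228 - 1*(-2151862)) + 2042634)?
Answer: -31900004436060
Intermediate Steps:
(-3867783 - 3415782)*((185228 - 1*(-2151862)) + 2042634) = -7283565*((185228 + 2151862) + 2042634) = -7283565*(2337090 + 2042634) = -7283565*4379724 = -31900004436060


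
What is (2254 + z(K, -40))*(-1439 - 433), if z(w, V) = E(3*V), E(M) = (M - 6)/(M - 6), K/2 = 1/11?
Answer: -4221360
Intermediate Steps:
K = 2/11 ≈ 0.18182
E(M) = 1 (E(M) = (-6 + M)/(-6 + M) = 1)
z(w, V) = 1
(2254 + z(K, -40))*(-1439 - 433) = (2254 + 1)*(-1439 - 433) = 2255*(-1872) = -4221360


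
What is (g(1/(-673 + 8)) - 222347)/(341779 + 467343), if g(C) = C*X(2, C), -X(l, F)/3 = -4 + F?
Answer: -49163705029/178906988225 ≈ -0.27480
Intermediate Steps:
X(l, F) = 12 - 3*F (X(l, F) = -3*(-4 + F) = 12 - 3*F)
g(C) = C*(12 - 3*C)
(g(1/(-673 + 8)) - 222347)/(341779 + 467343) = (3*(4 - 1/(-673 + 8))/(-673 + 8) - 222347)/(341779 + 467343) = (3*(4 - 1/(-665))/(-665) - 222347)/809122 = (3*(-1/665)*(4 - 1*(-1/665)) - 222347)*(1/809122) = (3*(-1/665)*(4 + 1/665) - 222347)*(1/809122) = (3*(-1/665)*(2661/665) - 222347)*(1/809122) = (-7983/442225 - 222347)*(1/809122) = -98327410058/442225*1/809122 = -49163705029/178906988225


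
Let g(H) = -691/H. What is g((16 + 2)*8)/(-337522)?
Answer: 691/48603168 ≈ 1.4217e-5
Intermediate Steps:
g((16 + 2)*8)/(-337522) = -691*1/(8*(16 + 2))/(-337522) = -691/(18*8)*(-1/337522) = -691/144*(-1/337522) = 691/48603168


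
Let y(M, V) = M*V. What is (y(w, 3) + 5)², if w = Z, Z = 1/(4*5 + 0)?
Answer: 10609/400 ≈ 26.522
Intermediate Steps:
Z = 1/20 (Z = 1/(20 + 0) = 1/20 ≈ 0.050000)
w = 1/20 ≈ 0.050000
(y(w, 3) + 5)² = ((1/20)*3 + 5)² = (3/20 + 5)² = (103/20)² = 10609/400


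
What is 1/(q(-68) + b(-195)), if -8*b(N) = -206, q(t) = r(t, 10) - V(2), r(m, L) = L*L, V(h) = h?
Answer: 4/495 ≈ 0.0080808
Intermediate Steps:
r(m, L) = L²
q(t) = 98 (q(t) = 10² - 1*2 = 100 - 2 = 98)
b(N) = 103/4 (b(N) = -⅛*(-206) = 103/4)
1/(q(-68) + b(-195)) = 1/(98 + 103/4) = 1/(495/4) = 4/495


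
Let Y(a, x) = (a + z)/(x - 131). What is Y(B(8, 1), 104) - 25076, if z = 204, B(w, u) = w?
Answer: -677264/27 ≈ -25084.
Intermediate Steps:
Y(a, x) = (204 + a)/(-131 + x) (Y(a, x) = (a + 204)/(x - 131) = (204 + a)/(-131 + x))
Y(B(8, 1), 104) - 25076 = (204 + 8)/(-131 + 104) - 25076 = 212/(-27) - 25076 = -1/27*212 - 25076 = -212/27 - 25076 = -677264/27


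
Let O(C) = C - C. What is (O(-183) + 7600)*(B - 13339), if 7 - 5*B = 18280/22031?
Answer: -2233216844160/22031 ≈ -1.0137e+8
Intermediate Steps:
B = 135937/110155 (B = 7/5 - 3656/22031 = 135937/110155 ≈ 1.2341)
O(C) = 0
(O(-183) + 7600)*(B - 13339) = (0 + 7600)*(135937/110155 - 13339) = 7600*(-1469221608/110155) = -2233216844160/22031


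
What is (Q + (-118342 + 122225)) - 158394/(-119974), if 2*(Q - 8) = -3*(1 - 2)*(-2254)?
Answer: 30672567/59987 ≈ 511.32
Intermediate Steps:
Q = -3373 (Q = 8 + (-3*(1 - 2)*(-2254))/2 = 8 + (-3*(-1)*(-2254))/2 = 8 + (3*(-2254))/2 = 8 + (½)*(-6762) = 8 - 3381 = -3373)
(Q + (-118342 + 122225)) - 158394/(-119974) = (-3373 + (-118342 + 122225)) - 158394/(-119974) = (-3373 + 3883) - 158394*(-1/119974) = 510 + 79197/59987 = 30672567/59987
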